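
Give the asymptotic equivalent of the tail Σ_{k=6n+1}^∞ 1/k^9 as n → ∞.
Σ_{k>6n} 1/k^9 ~ 1/(8 · (6n)^8)

Compare to the integral: ∫_{6n}^∞ x^(−9) dx = [−x^(−8)/8]_{6n}^∞ = 1/((9−1)·(6n)^8). Euler-Maclaurin then gives
  Σ_{k>6n} 1/k^9 = ∫_{6n}^∞ dx/x^9 − 1/(2·(6n)^9) + O(1/(6n)^10).
(Equivalently this is ζ(9) − Σ_{k≤6n} 1/k^9.)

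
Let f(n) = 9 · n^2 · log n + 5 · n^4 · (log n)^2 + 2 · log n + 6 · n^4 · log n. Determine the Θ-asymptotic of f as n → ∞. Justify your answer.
f(n) ∈ Θ(n^4 · (log n)^2)

Compare the terms by growth order. For large n, n^a · (log n)^b dominates n^a' · (log n)^b' iff a > a', or (a = a' and b > b'). Ranking the 4 terms shows the dominant one is 5 · n^4 · (log n)^2. Hence f(n) ∈ Θ(n^4 · (log n)^2).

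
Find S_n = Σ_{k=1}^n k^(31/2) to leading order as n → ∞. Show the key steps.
S_n ~ (2/33) · n^(33/2)

Integral comparison: Σ_{k=1}^n k^(31/2) = ∫_0^n x^(31/2) dx + O(n^(31/2)). The integral is n^(1 + 31/2) / (1 + 31/2) = n^((31+2)/2) / ((31+2)/2) = (2/33) · n^(33/2).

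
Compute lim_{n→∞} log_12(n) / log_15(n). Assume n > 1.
lim = ln(15) / ln(12) = log_12(15)

Change of base: log_12(n) = ln n / ln 12 and log_15(n) = ln n / ln 15. The ratio is (ln n / ln 12) · (ln 15 / ln n) = ln 15 / ln 12, a constant independent of n. So the limit is ln 15 / ln 12 = log_12(15).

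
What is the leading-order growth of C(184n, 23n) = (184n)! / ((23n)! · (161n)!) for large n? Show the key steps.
C(184n, 23n) ~ (16777216/823543)^(23n) · sqrt(4/(7π·23n))

Write N = 23n. Apply Stirling to each factorial:
  (8N)! ~ sqrt(2π·8N) · (8N/e)^(8N),
  N! ~ sqrt(2π N) · (N/e)^N,
  (7N)! ~ sqrt(2π·7N) · (7N/e)^(7N).
The exponential factors combine to (8N)^(8N) / (N^N · (7N)^(7N)) = 8^(8N)/7^(7N) = (8^8/7^7)^N = (16777216/823543)^N.
The square-root prefactors combine to sqrt(2π·8N) / (sqrt(2π N)·sqrt(2π·7N)) = sqrt(8 / (2π·7·N)) = sqrt(4/(7π·23n)).
Substituting N = 23n: C(184n, 23n) ~ (16777216/823543)^(23n) · sqrt(4/(7π·23n)).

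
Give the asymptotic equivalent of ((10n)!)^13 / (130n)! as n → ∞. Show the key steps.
((10n)!)^13/(130n)! ~ ((2π·10n)^(12/2) / sqrt(13)) · 13^(−13·10n)  →  0

Write N = 10n. Stirling: N! ~ sqrt(2π N)(N/e)^N and (13N)! ~ sqrt(2π·13N)·(13N/e)^(13N).
  (N!)^13/(13N)! ~ (2π N)^(13/2) (N/e)^(13N) / [sqrt(2π·13N) (13N/e)^(13N)]
     = (2π N)^(13/2) / sqrt(2π·13N) · (N/(13N))^(13N)
     = (2π N)^((13−1)/2) / sqrt(13) · 13^(−13N).
Since 13^13 > 1, the factor 13^(−13N) decays exponentially, so the ratio → 0. Substituting N = 10n gives the stated form.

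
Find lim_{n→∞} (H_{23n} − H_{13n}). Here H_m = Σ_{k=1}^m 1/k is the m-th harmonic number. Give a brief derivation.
lim = ln(23/13)

Euler-Maclaurin gives H_m = ln m + γ + 1/(2m) + O(1/m^2). The γ and O(1/m) terms cancel in the difference:
  H_{23n} − H_{13n} = ln(23n) − ln(13n) + O(1/n) = ln(23/13) + O(1/n).
Hence the limit is ln(23/13).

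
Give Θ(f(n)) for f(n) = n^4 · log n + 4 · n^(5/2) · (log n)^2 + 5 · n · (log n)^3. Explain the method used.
f(n) ∈ Θ(n^4 · log n)

Compare the terms by growth order. For large n, n^a · (log n)^b dominates n^a' · (log n)^b' iff a > a', or (a = a' and b > b'). Ranking the 3 terms shows the dominant one is n^4 · log n. Hence f(n) ∈ Θ(n^4 · log n).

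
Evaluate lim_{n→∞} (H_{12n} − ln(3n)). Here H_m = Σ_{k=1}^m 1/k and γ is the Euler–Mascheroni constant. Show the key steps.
lim = ln 4 + γ

By Euler-Maclaurin, H_m = ln m + γ + O(1/m). So
  H_{12n} − ln(3n) = ln(12n) + γ − ln(3n) + O(1/n)
                       = ln(12/3) + γ + O(1/n).
Hence the limit is ln(12/3) + γ (= ln 4).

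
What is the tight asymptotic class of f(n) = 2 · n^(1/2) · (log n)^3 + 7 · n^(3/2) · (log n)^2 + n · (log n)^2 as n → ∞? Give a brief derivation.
f(n) ∈ Θ(n^(3/2) · (log n)^2)

Compare the terms by growth order. For large n, n^a · (log n)^b dominates n^a' · (log n)^b' iff a > a', or (a = a' and b > b'). Ranking the 3 terms shows the dominant one is 7 · n^(3/2) · (log n)^2. Hence f(n) ∈ Θ(n^(3/2) · (log n)^2).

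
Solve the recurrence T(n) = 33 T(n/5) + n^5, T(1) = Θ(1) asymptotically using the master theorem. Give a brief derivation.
T(n) = Θ(n^5)

log_5 33 ≈ 2.173. f(n) = n^5 dominates n^(log_5 33) since 5 > 2.173, and the regularity condition a·f(n/b) = 33·(n/5)^5 = (33/3125)·n^5 ≤ c·f(n) holds with c = 33/3125 ≈ 0.0106 < 1. So this is Case 3: T(n) = Θ(f(n)) = Θ(n^5).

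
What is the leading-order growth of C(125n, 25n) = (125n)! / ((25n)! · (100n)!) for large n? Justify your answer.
C(125n, 25n) ~ (3125/256)^(25n) · sqrt(5/(8π·25n))

Write N = 25n. Apply Stirling to each factorial:
  (5N)! ~ sqrt(2π·5N) · (5N/e)^(5N),
  N! ~ sqrt(2π N) · (N/e)^N,
  (4N)! ~ sqrt(2π·4N) · (4N/e)^(4N).
The exponential factors combine to (5N)^(5N) / (N^N · (4N)^(4N)) = 5^(5N)/4^(4N) = (5^5/4^4)^N = (3125/256)^N.
The square-root prefactors combine to sqrt(2π·5N) / (sqrt(2π N)·sqrt(2π·4N)) = sqrt(5 / (2π·4·N)) = sqrt(5/(8π·25n)).
Substituting N = 25n: C(125n, 25n) ~ (3125/256)^(25n) · sqrt(5/(8π·25n)).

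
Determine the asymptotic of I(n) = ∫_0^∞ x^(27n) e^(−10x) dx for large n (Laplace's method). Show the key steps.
I(n) ~ (sqrt(2π·27n) / 10) · (27n/(10e))^(27n)

Write the integrand as exp(27n ln x − 10x) and set f(x) = 27n ln x − 10x. Then f'(x) = 27n/x − 10 = 0 at x* = 27n/10, and f''(x*) = −27n/x*^2 = −10^2/(27n). Laplace's method (interior maximum) gives
  I(n) ~ e^(f(x*)) · sqrt(2π / |f''(x*)|)
        = exp(27n ln(27n/10) − 27n) · sqrt(2π · 27n / 10^2)
        = (27n/10)^(27n) e^(−27n) · sqrt(2π·27n) / 10
        = (sqrt(2π·27n) / 10) · (27n/(10e))^(27n).
This matches Γ(27n+1)/10^(27n+1) with Stirling applied to Γ.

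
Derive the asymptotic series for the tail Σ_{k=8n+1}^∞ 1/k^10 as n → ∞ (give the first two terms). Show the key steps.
Σ_{k>8n} 1/k^10 = 1/(9 · (8n)^9) − 1/(2 · (8n)^10) + O(1/(8n)^11)

Compare to the integral: ∫_{8n}^∞ x^(−10) dx = [−x^(−9)/9]_{8n}^∞ = 1/((10−1)·(8n)^9). The Euler-Maclaurin correction adds −f(8n)/2 = −1/(2·(8n)^10). Euler-Maclaurin then gives
  Σ_{k>8n} 1/k^10 = ∫_{8n}^∞ dx/x^10 − 1/(2·(8n)^10) + O(1/(8n)^11).
(Equivalently this is ζ(10) − Σ_{k≤8n} 1/k^10.)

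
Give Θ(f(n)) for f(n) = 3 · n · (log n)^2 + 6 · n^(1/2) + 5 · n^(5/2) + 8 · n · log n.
f(n) ∈ Θ(n^(5/2))

Compare the terms by growth order. For large n, n^a · (log n)^b dominates n^a' · (log n)^b' iff a > a', or (a = a' and b > b'). Ranking the 4 terms shows the dominant one is 5 · n^(5/2). Hence f(n) ∈ Θ(n^(5/2)).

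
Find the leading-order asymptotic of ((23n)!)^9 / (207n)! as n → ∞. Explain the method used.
((23n)!)^9/(207n)! ~ ((2π·23n)^(8/2) / 3) · 9^(−9·23n)  →  0

Write N = 23n. Stirling: N! ~ sqrt(2π N)(N/e)^N and (9N)! ~ sqrt(2π·9N)·(9N/e)^(9N).
  (N!)^9/(9N)! ~ (2π N)^(9/2) (N/e)^(9N) / [sqrt(2π·9N) (9N/e)^(9N)]
     = (2π N)^(9/2) / sqrt(2π·9N) · (N/(9N))^(9N)
     = (2π N)^((9−1)/2) / 3 · 9^(−9N).
Since 9^9 > 1, the factor 9^(−9N) decays exponentially, so the ratio → 0. Substituting N = 23n gives the stated form.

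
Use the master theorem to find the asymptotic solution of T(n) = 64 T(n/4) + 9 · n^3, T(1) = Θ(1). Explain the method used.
T(n) = Θ(n^3 log n)

log_4 64 = 3, and f(n) = 9 · n^3 = Θ(n^(log_4 64)). This is Case 2 of the master theorem: T(n) = Θ(f(n) · log n) = Θ(n^3 log n).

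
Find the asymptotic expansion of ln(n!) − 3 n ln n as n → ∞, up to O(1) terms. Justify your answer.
ln(n!) − 3 n ln n = −2 n ln n − n + (1/2) ln(2π n) + O(1/n)

Stirling: ln((n)!) = n ln(n) − n + (1/2) ln(2π·n) + O(1/n).
Here n ln(n) = n ln n.
Subtract 3n ln n: leading term is (1 − 3) n ln n = −2 n ln n. The next term is −n. Then the (1/2) ln(2π·n) correction.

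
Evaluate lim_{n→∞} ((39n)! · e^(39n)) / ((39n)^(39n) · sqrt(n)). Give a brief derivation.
lim = sqrt(2π·39)

Stirling: (39n)! ~ sqrt(2π·39n) · (39n/e)^(39n). Hence
  (39n)! · e^(39n) / (39n)^(39n) ~ sqrt(2π·39n).
Dividing by sqrt(n): sqrt(2π·39n) / sqrt(n) = sqrt(2π·39) · n^((1−1)/2), so the limit is sqrt(2π·39).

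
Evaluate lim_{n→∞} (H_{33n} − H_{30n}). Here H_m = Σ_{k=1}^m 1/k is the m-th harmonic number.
lim = ln(33/30) = ln(11/10)

Euler-Maclaurin gives H_m = ln m + γ + 1/(2m) + O(1/m^2). The γ and O(1/m) terms cancel in the difference:
  H_{33n} − H_{30n} = ln(33n) − ln(30n) + O(1/n) = ln(33/30) + O(1/n).
Hence the limit is ln(33/30) = ln(11/10).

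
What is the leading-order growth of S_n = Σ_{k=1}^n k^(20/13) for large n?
S_n ~ (13/33) · n^(33/13)

Integral comparison: Σ_{k=1}^n k^(20/13) = ∫_0^n x^(20/13) dx + O(n^(20/13)). The integral is n^(1 + 20/13) / (1 + 20/13) = n^((20+13)/13) / ((20+13)/13) = (13/33) · n^(33/13).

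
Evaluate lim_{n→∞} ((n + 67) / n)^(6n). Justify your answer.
lim = e^402

Rewrite as (1 + 67/n)^(6n). By the standard limit (1 + x/n)^n → e^x, we have (1 + 67/n)^n → e^67, and raising to the 6th power gives e^402.
More precisely, ln[(1 + 67/n)^(6n)] = 6n · ln(1 + 67/n) = 6n · (67/n + O(1/n^2)) = 402 + O(1/n) → 402.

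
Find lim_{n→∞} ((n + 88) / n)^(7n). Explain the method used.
lim = e^616

Rewrite as (1 + 88/n)^(7n). By the standard limit (1 + x/n)^n → e^x, we have (1 + 88/n)^n → e^88, and raising to the 7th power gives e^616.
More precisely, ln[(1 + 88/n)^(7n)] = 7n · ln(1 + 88/n) = 7n · (88/n + O(1/n^2)) = 616 + O(1/n) → 616.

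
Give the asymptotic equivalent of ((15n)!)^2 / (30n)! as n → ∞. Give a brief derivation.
((15n)!)^2/(30n)! ~ ((2π·15n)^(1/2) / sqrt(2)) · 2^(−2·15n)  →  0

Write N = 15n. Stirling: N! ~ sqrt(2π N)(N/e)^N and (2N)! ~ sqrt(2π·2N)·(2N/e)^(2N).
  (N!)^2/(2N)! ~ (2π N)^(2/2) (N/e)^(2N) / [sqrt(2π·2N) (2N/e)^(2N)]
     = (2π N)^(2/2) / sqrt(2π·2N) · (N/(2N))^(2N)
     = (2π N)^((2−1)/2) / sqrt(2) · 2^(−2N).
Since 2^2 > 1, the factor 2^(−2N) decays exponentially, so the ratio → 0. Substituting N = 15n gives the stated form.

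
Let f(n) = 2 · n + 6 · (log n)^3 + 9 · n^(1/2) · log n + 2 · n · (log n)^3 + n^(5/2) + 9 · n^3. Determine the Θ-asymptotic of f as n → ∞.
f(n) ∈ Θ(n^3)

Compare the terms by growth order. For large n, n^a · (log n)^b dominates n^a' · (log n)^b' iff a > a', or (a = a' and b > b'). Ranking the 6 terms shows the dominant one is 9 · n^3. Hence f(n) ∈ Θ(n^3).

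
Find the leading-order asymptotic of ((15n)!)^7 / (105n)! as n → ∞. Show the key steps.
((15n)!)^7/(105n)! ~ ((2π·15n)^(6/2) / sqrt(7)) · 7^(−7·15n)  →  0

Write N = 15n. Stirling: N! ~ sqrt(2π N)(N/e)^N and (7N)! ~ sqrt(2π·7N)·(7N/e)^(7N).
  (N!)^7/(7N)! ~ (2π N)^(7/2) (N/e)^(7N) / [sqrt(2π·7N) (7N/e)^(7N)]
     = (2π N)^(7/2) / sqrt(2π·7N) · (N/(7N))^(7N)
     = (2π N)^((7−1)/2) / sqrt(7) · 7^(−7N).
Since 7^7 > 1, the factor 7^(−7N) decays exponentially, so the ratio → 0. Substituting N = 15n gives the stated form.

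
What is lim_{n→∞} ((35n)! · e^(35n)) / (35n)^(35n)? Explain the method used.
lim = ∞

Stirling: (35n)! ~ sqrt(2π·35n) · (35n/e)^(35n). Hence
  (35n)! · e^(35n) / (35n)^(35n) ~ sqrt(2π·35n) = sqrt(2π·35) · sqrt(n) → ∞.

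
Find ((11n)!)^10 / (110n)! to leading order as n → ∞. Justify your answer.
((11n)!)^10/(110n)! ~ ((2π·11n)^(9/2) / sqrt(10)) · 10^(−10·11n)  →  0

Write N = 11n. Stirling: N! ~ sqrt(2π N)(N/e)^N and (10N)! ~ sqrt(2π·10N)·(10N/e)^(10N).
  (N!)^10/(10N)! ~ (2π N)^(10/2) (N/e)^(10N) / [sqrt(2π·10N) (10N/e)^(10N)]
     = (2π N)^(10/2) / sqrt(2π·10N) · (N/(10N))^(10N)
     = (2π N)^((10−1)/2) / sqrt(10) · 10^(−10N).
Since 10^10 > 1, the factor 10^(−10N) decays exponentially, so the ratio → 0. Substituting N = 11n gives the stated form.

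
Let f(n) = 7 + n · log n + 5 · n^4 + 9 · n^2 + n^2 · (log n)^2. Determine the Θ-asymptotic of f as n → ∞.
f(n) ∈ Θ(n^4)

Compare the terms by growth order. For large n, n^a · (log n)^b dominates n^a' · (log n)^b' iff a > a', or (a = a' and b > b'). Ranking the 5 terms shows the dominant one is 5 · n^4. Hence f(n) ∈ Θ(n^4).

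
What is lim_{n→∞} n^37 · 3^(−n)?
lim = 0

Exponentials with base > 1 dominate every fixed polynomial: for any fixed c, n^c / 3^n → 0 as n → ∞ (e.g. by the ratio test, or by writing 3^n = e^(n ln 3) and noting e^(n ln 3) / n^c → ∞). Hence n^37 · 3^(−n) = n^37 / 3^n → 0.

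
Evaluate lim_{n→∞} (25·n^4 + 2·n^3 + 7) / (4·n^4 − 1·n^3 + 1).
lim = 25/4

For large n the leading n^4 terms dominate both numerator and denominator. Dividing top and bottom by n^4, every other term tends to 0, leaving 25/4.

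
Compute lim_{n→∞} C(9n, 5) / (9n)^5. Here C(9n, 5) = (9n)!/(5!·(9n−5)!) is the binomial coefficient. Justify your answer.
lim = 1/5! = 1/120

With N = 9n → ∞: C(N, 5) / N^5 = [N(N−1)…(N−4)] / (5! · N^5) = (1/5!) · 1 · (1 − 1/(9n)) · (1 − 2/(9n)) · (1 − 3/(9n)) · (1 − 4/(9n)). Each factor → 1 as N → ∞, so the limit is 1/5! = 1/120.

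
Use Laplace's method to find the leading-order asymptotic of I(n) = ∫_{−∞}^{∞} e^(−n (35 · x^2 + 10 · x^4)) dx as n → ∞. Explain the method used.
I(n) ~ sqrt(π/(35n))

φ(x) = 35 · x^2 + 10 · x^4 has its unique global minimum at x* = 0 (since φ'(x) = 70x + 40x^3 = 0 only at x = 0 for real x with both coefficients positive, and φ → ∞ as |x| → ∞). At x* = 0, φ(0) = 0 and φ''(0) = 70. Laplace's method then gives
  I(n) ~ sqrt(2π / (n · φ''(0))) · e^(−n φ(0)) = sqrt(2π / (70n)) = sqrt(π/(35n)).
The 10 · x^4 term contributes only at subleading order (an O(1/n) relative correction).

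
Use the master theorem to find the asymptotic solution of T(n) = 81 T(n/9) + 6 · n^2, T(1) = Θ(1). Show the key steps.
T(n) = Θ(n^2 log n)

log_9 81 = 2, and f(n) = 6 · n^2 = Θ(n^(log_9 81)). This is Case 2 of the master theorem: T(n) = Θ(f(n) · log n) = Θ(n^2 log n).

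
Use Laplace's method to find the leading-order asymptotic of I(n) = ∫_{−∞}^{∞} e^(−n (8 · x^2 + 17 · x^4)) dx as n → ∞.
I(n) ~ sqrt(π/(8n))

φ(x) = 8 · x^2 + 17 · x^4 has its unique global minimum at x* = 0 (since φ'(x) = 16x + 68x^3 = 0 only at x = 0 for real x with both coefficients positive, and φ → ∞ as |x| → ∞). At x* = 0, φ(0) = 0 and φ''(0) = 16. Laplace's method then gives
  I(n) ~ sqrt(2π / (n · φ''(0))) · e^(−n φ(0)) = sqrt(2π / (16n)) = sqrt(π/(8n)).
The 17 · x^4 term contributes only at subleading order (an O(1/n) relative correction).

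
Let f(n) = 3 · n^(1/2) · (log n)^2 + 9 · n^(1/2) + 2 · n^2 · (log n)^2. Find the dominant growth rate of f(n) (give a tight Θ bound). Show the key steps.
f(n) ∈ Θ(n^2 · (log n)^2)

Compare the terms by growth order. For large n, n^a · (log n)^b dominates n^a' · (log n)^b' iff a > a', or (a = a' and b > b'). Ranking the 3 terms shows the dominant one is 2 · n^2 · (log n)^2. Hence f(n) ∈ Θ(n^2 · (log n)^2).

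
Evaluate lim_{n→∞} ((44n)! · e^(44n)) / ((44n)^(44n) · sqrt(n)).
lim = sqrt(2π·44)

Stirling: (44n)! ~ sqrt(2π·44n) · (44n/e)^(44n). Hence
  (44n)! · e^(44n) / (44n)^(44n) ~ sqrt(2π·44n).
Dividing by sqrt(n): sqrt(2π·44n) / sqrt(n) = sqrt(2π·44) · n^((1−1)/2), so the limit is sqrt(2π·44).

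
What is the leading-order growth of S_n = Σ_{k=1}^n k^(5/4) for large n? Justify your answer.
S_n ~ (4/9) · n^(9/4)

Integral comparison: Σ_{k=1}^n k^(5/4) = ∫_0^n x^(5/4) dx + O(n^(5/4)). The integral is n^(1 + 5/4) / (1 + 5/4) = n^((5+4)/4) / ((5+4)/4) = (4/9) · n^(9/4).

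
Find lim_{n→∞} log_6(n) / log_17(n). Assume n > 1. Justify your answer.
lim = ln(17) / ln(6) = log_6(17)

Change of base: log_6(n) = ln n / ln 6 and log_17(n) = ln n / ln 17. The ratio is (ln n / ln 6) · (ln 17 / ln n) = ln 17 / ln 6, a constant independent of n. So the limit is ln 17 / ln 6 = log_6(17).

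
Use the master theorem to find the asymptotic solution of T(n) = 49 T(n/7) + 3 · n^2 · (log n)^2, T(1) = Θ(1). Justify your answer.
T(n) = Θ(n^2 · (log n)^3)

Here log_7 49 = 2 and f(n) = 3 · n^2 · (log n)^2 = Θ(n^(log_7 49) · (log n)^2). This is the extended Case 2 of the master theorem (f matches the critical exponent up to log factors), giving T(n) = Θ(n^(log_7 49) · (log n)^(2+1)) = Θ(n^2 · (log n)^3).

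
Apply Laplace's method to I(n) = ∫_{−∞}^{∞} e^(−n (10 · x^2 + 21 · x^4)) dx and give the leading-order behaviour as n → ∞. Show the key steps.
I(n) ~ sqrt(π/(10n))

φ(x) = 10 · x^2 + 21 · x^4 has its unique global minimum at x* = 0 (since φ'(x) = 20x + 84x^3 = 0 only at x = 0 for real x with both coefficients positive, and φ → ∞ as |x| → ∞). At x* = 0, φ(0) = 0 and φ''(0) = 20. Laplace's method then gives
  I(n) ~ sqrt(2π / (n · φ''(0))) · e^(−n φ(0)) = sqrt(2π / (20n)) = sqrt(π/(10n)).
The 21 · x^4 term contributes only at subleading order (an O(1/n) relative correction).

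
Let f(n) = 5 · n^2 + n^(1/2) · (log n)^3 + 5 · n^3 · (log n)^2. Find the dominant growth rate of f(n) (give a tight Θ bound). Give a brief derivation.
f(n) ∈ Θ(n^3 · (log n)^2)

Compare the terms by growth order. For large n, n^a · (log n)^b dominates n^a' · (log n)^b' iff a > a', or (a = a' and b > b'). Ranking the 3 terms shows the dominant one is 5 · n^3 · (log n)^2. Hence f(n) ∈ Θ(n^3 · (log n)^2).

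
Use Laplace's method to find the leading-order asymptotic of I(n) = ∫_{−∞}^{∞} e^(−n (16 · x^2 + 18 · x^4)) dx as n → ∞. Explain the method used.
I(n) ~ sqrt(π/(16n))

φ(x) = 16 · x^2 + 18 · x^4 has its unique global minimum at x* = 0 (since φ'(x) = 32x + 72x^3 = 0 only at x = 0 for real x with both coefficients positive, and φ → ∞ as |x| → ∞). At x* = 0, φ(0) = 0 and φ''(0) = 32. Laplace's method then gives
  I(n) ~ sqrt(2π / (n · φ''(0))) · e^(−n φ(0)) = sqrt(2π / (32n)) = sqrt(π/(16n)).
The 18 · x^4 term contributes only at subleading order (an O(1/n) relative correction).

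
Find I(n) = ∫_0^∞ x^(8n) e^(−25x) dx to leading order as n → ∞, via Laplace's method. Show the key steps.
I(n) ~ (sqrt(2π·8n) / 25) · (8n/(25e))^(8n)

Write the integrand as exp(8n ln x − 25x) and set f(x) = 8n ln x − 25x. Then f'(x) = 8n/x − 25 = 0 at x* = 8n/25, and f''(x*) = −8n/x*^2 = −25^2/(8n). Laplace's method (interior maximum) gives
  I(n) ~ e^(f(x*)) · sqrt(2π / |f''(x*)|)
        = exp(8n ln(8n/25) − 8n) · sqrt(2π · 8n / 25^2)
        = (8n/25)^(8n) e^(−8n) · sqrt(2π·8n) / 25
        = (sqrt(2π·8n) / 25) · (8n/(25e))^(8n).
This matches Γ(8n+1)/25^(8n+1) with Stirling applied to Γ.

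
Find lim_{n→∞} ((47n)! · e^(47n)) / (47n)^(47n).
lim = ∞

Stirling: (47n)! ~ sqrt(2π·47n) · (47n/e)^(47n). Hence
  (47n)! · e^(47n) / (47n)^(47n) ~ sqrt(2π·47n) = sqrt(2π·47) · sqrt(n) → ∞.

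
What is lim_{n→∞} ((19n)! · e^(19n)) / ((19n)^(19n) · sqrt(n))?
lim = sqrt(2π·19)

Stirling: (19n)! ~ sqrt(2π·19n) · (19n/e)^(19n). Hence
  (19n)! · e^(19n) / (19n)^(19n) ~ sqrt(2π·19n).
Dividing by sqrt(n): sqrt(2π·19n) / sqrt(n) = sqrt(2π·19) · n^((1−1)/2), so the limit is sqrt(2π·19).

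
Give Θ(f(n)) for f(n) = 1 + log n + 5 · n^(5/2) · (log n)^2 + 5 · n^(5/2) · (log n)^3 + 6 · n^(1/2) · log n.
f(n) ∈ Θ(n^(5/2) · (log n)^3)

Compare the terms by growth order. For large n, n^a · (log n)^b dominates n^a' · (log n)^b' iff a > a', or (a = a' and b > b'). Ranking the 5 terms shows the dominant one is 5 · n^(5/2) · (log n)^3. Hence f(n) ∈ Θ(n^(5/2) · (log n)^3).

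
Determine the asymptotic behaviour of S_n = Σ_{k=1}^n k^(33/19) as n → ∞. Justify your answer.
S_n ~ (19/52) · n^(52/19)

Integral comparison: Σ_{k=1}^n k^(33/19) = ∫_0^n x^(33/19) dx + O(n^(33/19)). The integral is n^(1 + 33/19) / (1 + 33/19) = n^((33+19)/19) / ((33+19)/19) = (19/52) · n^(52/19).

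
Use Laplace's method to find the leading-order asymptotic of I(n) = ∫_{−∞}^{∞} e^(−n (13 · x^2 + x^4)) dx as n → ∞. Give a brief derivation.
I(n) ~ sqrt(π/(13n))

φ(x) = 13 · x^2 + x^4 has its unique global minimum at x* = 0 (since φ'(x) = 26x + 4x^3 = 0 only at x = 0 for real x with both coefficients positive, and φ → ∞ as |x| → ∞). At x* = 0, φ(0) = 0 and φ''(0) = 26. Laplace's method then gives
  I(n) ~ sqrt(2π / (n · φ''(0))) · e^(−n φ(0)) = sqrt(2π / (26n)) = sqrt(π/(13n)).
The x^4 term contributes only at subleading order (an O(1/n) relative correction).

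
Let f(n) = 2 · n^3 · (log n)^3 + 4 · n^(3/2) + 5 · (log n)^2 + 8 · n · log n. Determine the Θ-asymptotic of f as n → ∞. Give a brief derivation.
f(n) ∈ Θ(n^3 · (log n)^3)

Compare the terms by growth order. For large n, n^a · (log n)^b dominates n^a' · (log n)^b' iff a > a', or (a = a' and b > b'). Ranking the 4 terms shows the dominant one is 2 · n^3 · (log n)^3. Hence f(n) ∈ Θ(n^3 · (log n)^3).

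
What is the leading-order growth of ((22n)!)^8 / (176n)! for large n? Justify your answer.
((22n)!)^8/(176n)! ~ ((2π·22n)^(7/2) / sqrt(8)) · 8^(−8·22n)  →  0

Write N = 22n. Stirling: N! ~ sqrt(2π N)(N/e)^N and (8N)! ~ sqrt(2π·8N)·(8N/e)^(8N).
  (N!)^8/(8N)! ~ (2π N)^(8/2) (N/e)^(8N) / [sqrt(2π·8N) (8N/e)^(8N)]
     = (2π N)^(8/2) / sqrt(2π·8N) · (N/(8N))^(8N)
     = (2π N)^((8−1)/2) / sqrt(8) · 8^(−8N).
Since 8^8 > 1, the factor 8^(−8N) decays exponentially, so the ratio → 0. Substituting N = 22n gives the stated form.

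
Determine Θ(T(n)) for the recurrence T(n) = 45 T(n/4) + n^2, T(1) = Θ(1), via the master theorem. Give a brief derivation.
T(n) = Θ(n^(log_4 45))

Master theorem: compare f(n) = n^2 to n^(log_4 45) where log_4 45 ≈ 2.746. Since 2 < log_4 45, we have f(n) = O(n^(log_4 45 − ε)) for some ε > 0 — Case 1. Hence T(n) = Θ(n^(log_4 45)).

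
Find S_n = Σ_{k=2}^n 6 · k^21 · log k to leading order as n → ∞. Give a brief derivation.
S_n ~ 3 · n^22 log n / 11 − 3 · n^22 / 242

By integral comparison, S_n = ∫_1^n 6 · x^21 · log x dx + O(n^21 · log n). For the integral, ∫ x^21 log x dx = n^22 log n / 22 − n^22/484 (integration by parts). Hence S_n ~ 3 · n^22 log n / 11 − 3 · n^22 / 242.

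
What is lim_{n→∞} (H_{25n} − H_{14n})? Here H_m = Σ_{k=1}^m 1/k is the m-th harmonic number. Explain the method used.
lim = ln(25/14)

Euler-Maclaurin gives H_m = ln m + γ + 1/(2m) + O(1/m^2). The γ and O(1/m) terms cancel in the difference:
  H_{25n} − H_{14n} = ln(25n) − ln(14n) + O(1/n) = ln(25/14) + O(1/n).
Hence the limit is ln(25/14).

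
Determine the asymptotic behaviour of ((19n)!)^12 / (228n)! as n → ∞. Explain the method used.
((19n)!)^12/(228n)! ~ ((2π·19n)^(11/2) / sqrt(12)) · 12^(−12·19n)  →  0

Write N = 19n. Stirling: N! ~ sqrt(2π N)(N/e)^N and (12N)! ~ sqrt(2π·12N)·(12N/e)^(12N).
  (N!)^12/(12N)! ~ (2π N)^(12/2) (N/e)^(12N) / [sqrt(2π·12N) (12N/e)^(12N)]
     = (2π N)^(12/2) / sqrt(2π·12N) · (N/(12N))^(12N)
     = (2π N)^((12−1)/2) / sqrt(12) · 12^(−12N).
Since 12^12 > 1, the factor 12^(−12N) decays exponentially, so the ratio → 0. Substituting N = 19n gives the stated form.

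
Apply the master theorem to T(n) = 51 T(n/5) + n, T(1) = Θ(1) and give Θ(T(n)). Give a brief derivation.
T(n) = Θ(n^(log_5 51))

Master theorem: compare f(n) = n to n^(log_5 51) where log_5 51 ≈ 2.443. Since 1 < log_5 51, we have f(n) = O(n^(log_5 51 − ε)) for some ε > 0 — Case 1. Hence T(n) = Θ(n^(log_5 51)).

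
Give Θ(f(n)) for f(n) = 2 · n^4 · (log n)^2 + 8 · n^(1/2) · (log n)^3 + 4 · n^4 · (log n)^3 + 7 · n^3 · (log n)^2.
f(n) ∈ Θ(n^4 · (log n)^3)

Compare the terms by growth order. For large n, n^a · (log n)^b dominates n^a' · (log n)^b' iff a > a', or (a = a' and b > b'). Ranking the 4 terms shows the dominant one is 4 · n^4 · (log n)^3. Hence f(n) ∈ Θ(n^4 · (log n)^3).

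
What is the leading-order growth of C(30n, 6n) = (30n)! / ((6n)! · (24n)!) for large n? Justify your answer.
C(30n, 6n) ~ (3125/256)^(6n) · sqrt(5/(8π·6n))

Write N = 6n. Apply Stirling to each factorial:
  (5N)! ~ sqrt(2π·5N) · (5N/e)^(5N),
  N! ~ sqrt(2π N) · (N/e)^N,
  (4N)! ~ sqrt(2π·4N) · (4N/e)^(4N).
The exponential factors combine to (5N)^(5N) / (N^N · (4N)^(4N)) = 5^(5N)/4^(4N) = (5^5/4^4)^N = (3125/256)^N.
The square-root prefactors combine to sqrt(2π·5N) / (sqrt(2π N)·sqrt(2π·4N)) = sqrt(5 / (2π·4·N)) = sqrt(5/(8π·6n)).
Substituting N = 6n: C(30n, 6n) ~ (3125/256)^(6n) · sqrt(5/(8π·6n)).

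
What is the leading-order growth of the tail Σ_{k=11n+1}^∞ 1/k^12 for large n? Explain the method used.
Σ_{k>11n} 1/k^12 ~ 1/(11 · (11n)^11)

Compare to the integral: ∫_{11n}^∞ x^(−12) dx = [−x^(−11)/11]_{11n}^∞ = 1/((12−1)·(11n)^11). Euler-Maclaurin then gives
  Σ_{k>11n} 1/k^12 = ∫_{11n}^∞ dx/x^12 − 1/(2·(11n)^12) + O(1/(11n)^13).
(Equivalently this is ζ(12) − Σ_{k≤11n} 1/k^12.)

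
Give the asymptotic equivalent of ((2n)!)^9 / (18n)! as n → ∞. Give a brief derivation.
((2n)!)^9/(18n)! ~ ((2π·2n)^(8/2) / 3) · 9^(−9·2n)  →  0

Write N = 2n. Stirling: N! ~ sqrt(2π N)(N/e)^N and (9N)! ~ sqrt(2π·9N)·(9N/e)^(9N).
  (N!)^9/(9N)! ~ (2π N)^(9/2) (N/e)^(9N) / [sqrt(2π·9N) (9N/e)^(9N)]
     = (2π N)^(9/2) / sqrt(2π·9N) · (N/(9N))^(9N)
     = (2π N)^((9−1)/2) / 3 · 9^(−9N).
Since 9^9 > 1, the factor 9^(−9N) decays exponentially, so the ratio → 0. Substituting N = 2n gives the stated form.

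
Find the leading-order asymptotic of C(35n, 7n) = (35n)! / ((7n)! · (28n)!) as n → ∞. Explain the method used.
C(35n, 7n) ~ (3125/256)^(7n) · sqrt(5/(8π·7n))

Write N = 7n. Apply Stirling to each factorial:
  (5N)! ~ sqrt(2π·5N) · (5N/e)^(5N),
  N! ~ sqrt(2π N) · (N/e)^N,
  (4N)! ~ sqrt(2π·4N) · (4N/e)^(4N).
The exponential factors combine to (5N)^(5N) / (N^N · (4N)^(4N)) = 5^(5N)/4^(4N) = (5^5/4^4)^N = (3125/256)^N.
The square-root prefactors combine to sqrt(2π·5N) / (sqrt(2π N)·sqrt(2π·4N)) = sqrt(5 / (2π·4·N)) = sqrt(5/(8π·7n)).
Substituting N = 7n: C(35n, 7n) ~ (3125/256)^(7n) · sqrt(5/(8π·7n)).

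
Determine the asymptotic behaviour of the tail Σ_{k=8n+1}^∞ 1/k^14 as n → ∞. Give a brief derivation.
Σ_{k>8n} 1/k^14 ~ 1/(13 · (8n)^13)

Compare to the integral: ∫_{8n}^∞ x^(−14) dx = [−x^(−13)/13]_{8n}^∞ = 1/((14−1)·(8n)^13). Euler-Maclaurin then gives
  Σ_{k>8n} 1/k^14 = ∫_{8n}^∞ dx/x^14 − 1/(2·(8n)^14) + O(1/(8n)^15).
(Equivalently this is ζ(14) − Σ_{k≤8n} 1/k^14.)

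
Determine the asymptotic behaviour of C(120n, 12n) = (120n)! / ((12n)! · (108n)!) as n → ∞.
C(120n, 12n) ~ (10000000000/387420489)^(12n) · sqrt(5/(9π·12n))

Write N = 12n. Apply Stirling to each factorial:
  (10N)! ~ sqrt(2π·10N) · (10N/e)^(10N),
  N! ~ sqrt(2π N) · (N/e)^N,
  (9N)! ~ sqrt(2π·9N) · (9N/e)^(9N).
The exponential factors combine to (10N)^(10N) / (N^N · (9N)^(9N)) = 10^(10N)/9^(9N) = (10^10/9^9)^N = (10000000000/387420489)^N.
The square-root prefactors combine to sqrt(2π·10N) / (sqrt(2π N)·sqrt(2π·9N)) = sqrt(10 / (2π·9·N)) = sqrt(5/(9π·12n)).
Substituting N = 12n: C(120n, 12n) ~ (10000000000/387420489)^(12n) · sqrt(5/(9π·12n)).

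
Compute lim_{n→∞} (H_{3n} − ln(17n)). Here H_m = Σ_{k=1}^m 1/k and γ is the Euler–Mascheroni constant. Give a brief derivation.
lim = ln(3/17) + γ

By Euler-Maclaurin, H_m = ln m + γ + O(1/m). So
  H_{3n} − ln(17n) = ln(3n) + γ − ln(17n) + O(1/n)
                       = ln(3/17) + γ + O(1/n).
Hence the limit is ln(3/17) + γ.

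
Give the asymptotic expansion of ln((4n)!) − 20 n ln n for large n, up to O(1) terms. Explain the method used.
ln((4n)!) − 20 n ln n = −16 n ln n + 4(ln 4 − 1) n + (1/2) ln(2π·4n) + O(1/n)

Stirling: ln((4n)!) = 4n ln(4n) − 4n + (1/2) ln(2π·4n) + O(1/n).
Expand 4n ln(4n) = 4n (ln n + ln 4) = 4n ln n + 4n ln 4.
Subtract 20n ln n: leading term is (4 − 20) n ln n = −16 n ln n. The next term is 4n ln 4 − 4n = 4(ln 4 − 1) n. Then the (1/2) ln(2π·4n) correction.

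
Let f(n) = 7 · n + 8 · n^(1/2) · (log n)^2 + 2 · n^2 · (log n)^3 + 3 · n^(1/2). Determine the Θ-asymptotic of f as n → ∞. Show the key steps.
f(n) ∈ Θ(n^2 · (log n)^3)

Compare the terms by growth order. For large n, n^a · (log n)^b dominates n^a' · (log n)^b' iff a > a', or (a = a' and b > b'). Ranking the 4 terms shows the dominant one is 2 · n^2 · (log n)^3. Hence f(n) ∈ Θ(n^2 · (log n)^3).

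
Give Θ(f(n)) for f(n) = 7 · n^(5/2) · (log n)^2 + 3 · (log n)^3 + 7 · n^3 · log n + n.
f(n) ∈ Θ(n^3 · log n)

Compare the terms by growth order. For large n, n^a · (log n)^b dominates n^a' · (log n)^b' iff a > a', or (a = a' and b > b'). Ranking the 4 terms shows the dominant one is 7 · n^3 · log n. Hence f(n) ∈ Θ(n^3 · log n).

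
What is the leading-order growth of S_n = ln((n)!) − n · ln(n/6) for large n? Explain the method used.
S_n ~ n · (ln 6 − 1) + O(ln n)

Stirling: ln((n)!) = n ln(n) − n + O(ln n).
  S_n = n ln(n) − n − n ln(n/6) + O(ln n)
      = n ln(n) − n ln n + n ln 6 − n + O(ln n)
      = n ln 6 − n + O(ln n)
      = n (ln 6 − 1) + O(ln n).
Numerically ln(6) − 1 ≈ 0.7918.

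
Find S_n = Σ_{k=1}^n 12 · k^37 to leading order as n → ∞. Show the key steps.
S_n ~ 6 · n^38 / 19

By integral comparison (Euler-Maclaurin), Σ_{k=1}^n 12 · k^37 = 12 · ∫_0^n x^37 dx + O(n^37) = 12 · n^38/38 = 6 · n^38 / 19 + O(n^37). (Equivalently, Faulhaber's formula gives the same leading term.)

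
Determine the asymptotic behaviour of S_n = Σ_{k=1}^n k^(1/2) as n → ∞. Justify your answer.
S_n ~ (2/3) · n^(3/2)

Integral comparison: Σ_{k=1}^n k^(1/2) = ∫_0^n x^(1/2) dx + O(n^(1/2)). The integral is n^(1 + 1/2) / (1 + 1/2) = n^((1+2)/2) / ((1+2)/2) = (2/3) · n^(3/2).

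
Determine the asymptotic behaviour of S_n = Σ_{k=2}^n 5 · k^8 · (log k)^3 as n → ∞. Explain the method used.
S_n ~ 5 · n^9 · (log n)^3 / 9

By integral comparison, S_n = ∫_1^n 5 · x^8 · (log x)^3 dx + O(n^8 · (log n)^3). For the integral, the leading term of ∫_1^n x^8 (log x)^3 dx is n^9/9 · (log n)^3 (by repeated integration by parts; each step lowers the log-exponent and produces a relatively O(1/log n) correction). Hence S_n ~ 5 · n^9 · (log n)^3 / 9.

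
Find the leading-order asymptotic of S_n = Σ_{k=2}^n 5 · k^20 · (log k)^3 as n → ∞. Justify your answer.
S_n ~ 5 · n^21 · (log n)^3 / 21

By integral comparison, S_n = ∫_1^n 5 · x^20 · (log x)^3 dx + O(n^20 · (log n)^3). For the integral, the leading term of ∫_1^n x^20 (log x)^3 dx is n^21/21 · (log n)^3 (by repeated integration by parts; each step lowers the log-exponent and produces a relatively O(1/log n) correction). Hence S_n ~ 5 · n^21 · (log n)^3 / 21.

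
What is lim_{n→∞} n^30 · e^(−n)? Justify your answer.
lim = 0

Exponentials with base > 1 dominate every fixed polynomial: for any fixed c, n^c / e^n → 0 as n → ∞ (e.g. by the ratio test, or since e^n grows faster than any power of n). Hence n^30 · e^(−n) = n^30 / e^n → 0.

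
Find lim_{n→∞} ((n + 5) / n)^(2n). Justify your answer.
lim = e^10

Rewrite as (1 + 5/n)^(2n). By the standard limit (1 + x/n)^n → e^x, we have (1 + 5/n)^n → e^5, and raising to the 2nd power gives e^10.
More precisely, ln[(1 + 5/n)^(2n)] = 2n · ln(1 + 5/n) = 2n · (5/n + O(1/n^2)) = 10 + O(1/n) → 10.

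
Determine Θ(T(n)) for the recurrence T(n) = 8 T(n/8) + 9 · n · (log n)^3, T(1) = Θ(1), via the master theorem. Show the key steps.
T(n) = Θ(n · (log n)^4)

Here log_8 8 = 1 and f(n) = 9 · n · (log n)^3 = Θ(n^(log_8 8) · (log n)^3). This is the extended Case 2 of the master theorem (f matches the critical exponent up to log factors), giving T(n) = Θ(n^(log_8 8) · (log n)^(3+1)) = Θ(n · (log n)^4).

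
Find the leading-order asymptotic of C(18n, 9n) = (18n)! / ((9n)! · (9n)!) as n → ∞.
C(18n, 9n) ~ (4)^(9n) · sqrt(1/(π·9n))

Write N = 9n. Apply Stirling to each factorial:
  (2N)! ~ sqrt(2π·2N) · (2N/e)^(2N),
  N! ~ sqrt(2π N) · (N/e)^N,
  (1N)! ~ sqrt(2π·1N) · (1N/e)^(1N).
The exponential factors combine to (2N)^(2N) / (N^N · (1N)^(1N)) = 2^(2N)/1^(1N) = (2^2/1^1)^N = (4)^N.
The square-root prefactors combine to sqrt(2π·2N) / (sqrt(2π N)·sqrt(2π·1N)) = sqrt(2 / (2π·1·N)) = sqrt(1/(π·9n)).
Substituting N = 9n: C(18n, 9n) ~ (4)^(9n) · sqrt(1/(π·9n)).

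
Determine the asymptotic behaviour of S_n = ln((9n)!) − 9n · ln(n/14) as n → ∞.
S_n ~ 9n · (ln 126 − 1) + O(ln n)

Stirling: ln((9n)!) = 9n ln(9n) − 9n + O(ln n).
  S_n = 9n ln(9n) − 9n − 9n ln(n/14) + O(ln n)
      = 9n ln(9n) − 9n ln n + 9n ln 14 − 9n + O(ln n)
      = 9n ln 9 + 9n ln 14 − 9n + O(ln n)
      = 9n (ln 126 − 1) + O(ln n).
Numerically ln(126) − 1 ≈ 3.8363.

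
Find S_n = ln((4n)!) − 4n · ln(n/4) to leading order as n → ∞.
S_n ~ 4n · (ln 16 − 1) + O(ln n)

Stirling: ln((4n)!) = 4n ln(4n) − 4n + O(ln n).
  S_n = 4n ln(4n) − 4n − 4n ln(n/4) + O(ln n)
      = 4n ln(4n) − 4n ln n + 4n ln 4 − 4n + O(ln n)
      = 4n ln 4 + 4n ln 4 − 4n + O(ln n)
      = 4n (ln 16 − 1) + O(ln n).
Numerically ln(16) − 1 ≈ 1.7726.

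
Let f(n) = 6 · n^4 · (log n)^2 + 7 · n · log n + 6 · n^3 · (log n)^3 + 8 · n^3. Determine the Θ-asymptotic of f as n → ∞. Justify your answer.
f(n) ∈ Θ(n^4 · (log n)^2)

Compare the terms by growth order. For large n, n^a · (log n)^b dominates n^a' · (log n)^b' iff a > a', or (a = a' and b > b'). Ranking the 4 terms shows the dominant one is 6 · n^4 · (log n)^2. Hence f(n) ∈ Θ(n^4 · (log n)^2).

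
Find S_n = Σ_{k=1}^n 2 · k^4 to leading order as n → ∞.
S_n ~ 2 · n^5 / 5

By integral comparison (Euler-Maclaurin), Σ_{k=1}^n 2 · k^4 = 2 · ∫_0^n x^4 dx + O(n^4) = 2 · n^5/5 + O(n^4). (Equivalently, Faulhaber's formula gives the same leading term.)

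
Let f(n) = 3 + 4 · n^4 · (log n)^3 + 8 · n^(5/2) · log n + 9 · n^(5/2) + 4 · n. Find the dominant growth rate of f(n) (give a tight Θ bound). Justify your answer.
f(n) ∈ Θ(n^4 · (log n)^3)

Compare the terms by growth order. For large n, n^a · (log n)^b dominates n^a' · (log n)^b' iff a > a', or (a = a' and b > b'). Ranking the 5 terms shows the dominant one is 4 · n^4 · (log n)^3. Hence f(n) ∈ Θ(n^4 · (log n)^3).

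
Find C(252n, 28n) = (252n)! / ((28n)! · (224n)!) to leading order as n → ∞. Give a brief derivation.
C(252n, 28n) ~ (387420489/16777216)^(28n) · sqrt(9/(16π·28n))

Write N = 28n. Apply Stirling to each factorial:
  (9N)! ~ sqrt(2π·9N) · (9N/e)^(9N),
  N! ~ sqrt(2π N) · (N/e)^N,
  (8N)! ~ sqrt(2π·8N) · (8N/e)^(8N).
The exponential factors combine to (9N)^(9N) / (N^N · (8N)^(8N)) = 9^(9N)/8^(8N) = (9^9/8^8)^N = (387420489/16777216)^N.
The square-root prefactors combine to sqrt(2π·9N) / (sqrt(2π N)·sqrt(2π·8N)) = sqrt(9 / (2π·8·N)) = sqrt(9/(16π·28n)).
Substituting N = 28n: C(252n, 28n) ~ (387420489/16777216)^(28n) · sqrt(9/(16π·28n)).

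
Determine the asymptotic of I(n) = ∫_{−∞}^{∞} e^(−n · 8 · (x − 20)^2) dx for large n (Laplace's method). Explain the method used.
I(n) = sqrt(π/(8n))

Here φ(x) = 8 · (x − 20)^2 has its unique minimum at x* = 20 with φ(x*) = 0 and φ''(x*) = 16. Laplace's method gives
  I(n) ~ e^(−n φ(x*)) · sqrt(2π / (n · φ''(x*))) = sqrt(2π / (16n)) = sqrt(π/(8n)).
This is exact: substituting u = (x − 20)·sqrt(8n) gives I(n) = (1/sqrt(8n)) ∫_{−∞}^{∞} e^(−u^2) du = sqrt(π/(8n)).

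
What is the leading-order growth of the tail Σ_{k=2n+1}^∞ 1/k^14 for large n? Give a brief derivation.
Σ_{k>2n} 1/k^14 ~ 1/(13 · (2n)^13)

Compare to the integral: ∫_{2n}^∞ x^(−14) dx = [−x^(−13)/13]_{2n}^∞ = 1/((14−1)·(2n)^13). Euler-Maclaurin then gives
  Σ_{k>2n} 1/k^14 = ∫_{2n}^∞ dx/x^14 − 1/(2·(2n)^14) + O(1/(2n)^15).
(Equivalently this is ζ(14) − Σ_{k≤2n} 1/k^14.)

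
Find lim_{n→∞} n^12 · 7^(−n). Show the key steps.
lim = 0

Exponentials with base > 1 dominate every fixed polynomial: for any fixed c, n^c / 7^n → 0 as n → ∞ (e.g. by the ratio test, or by writing 7^n = e^(n ln 7) and noting e^(n ln 7) / n^c → ∞). Hence n^12 · 7^(−n) = n^12 / 7^n → 0.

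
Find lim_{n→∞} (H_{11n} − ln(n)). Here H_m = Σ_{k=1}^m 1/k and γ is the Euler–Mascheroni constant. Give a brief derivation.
lim = ln 11 + γ

By Euler-Maclaurin, H_m = ln m + γ + O(1/m). So
  H_{11n} − ln(n) = ln(11n) + γ − ln(n) + O(1/n)
                       = ln(11/1) + γ + O(1/n).
Hence the limit is ln(11/1) + γ.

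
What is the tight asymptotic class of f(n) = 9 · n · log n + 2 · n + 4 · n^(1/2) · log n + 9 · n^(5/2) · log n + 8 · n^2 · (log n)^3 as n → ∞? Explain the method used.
f(n) ∈ Θ(n^(5/2) · log n)

Compare the terms by growth order. For large n, n^a · (log n)^b dominates n^a' · (log n)^b' iff a > a', or (a = a' and b > b'). Ranking the 5 terms shows the dominant one is 9 · n^(5/2) · log n. Hence f(n) ∈ Θ(n^(5/2) · log n).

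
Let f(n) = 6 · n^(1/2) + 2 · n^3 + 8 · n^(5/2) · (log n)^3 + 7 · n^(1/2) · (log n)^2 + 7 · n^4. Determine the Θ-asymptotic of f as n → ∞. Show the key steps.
f(n) ∈ Θ(n^4)

Compare the terms by growth order. For large n, n^a · (log n)^b dominates n^a' · (log n)^b' iff a > a', or (a = a' and b > b'). Ranking the 5 terms shows the dominant one is 7 · n^4. Hence f(n) ∈ Θ(n^4).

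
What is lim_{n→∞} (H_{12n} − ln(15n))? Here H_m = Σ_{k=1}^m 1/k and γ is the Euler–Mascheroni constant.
lim = ln(4/5) + γ

By Euler-Maclaurin, H_m = ln m + γ + O(1/m). So
  H_{12n} − ln(15n) = ln(12n) + γ − ln(15n) + O(1/n)
                       = ln(12/15) + γ + O(1/n).
Hence the limit is ln(12/15) + γ (= ln(4/5)).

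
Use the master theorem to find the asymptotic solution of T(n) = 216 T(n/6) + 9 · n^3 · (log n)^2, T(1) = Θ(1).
T(n) = Θ(n^3 · (log n)^3)

Here log_6 216 = 3 and f(n) = 9 · n^3 · (log n)^2 = Θ(n^(log_6 216) · (log n)^2). This is the extended Case 2 of the master theorem (f matches the critical exponent up to log factors), giving T(n) = Θ(n^(log_6 216) · (log n)^(2+1)) = Θ(n^3 · (log n)^3).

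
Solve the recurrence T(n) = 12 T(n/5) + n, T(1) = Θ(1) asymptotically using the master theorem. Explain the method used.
T(n) = Θ(n^(log_5 12))

Master theorem: compare f(n) = n to n^(log_5 12) where log_5 12 ≈ 1.544. Since 1 < log_5 12, we have f(n) = O(n^(log_5 12 − ε)) for some ε > 0 — Case 1. Hence T(n) = Θ(n^(log_5 12)).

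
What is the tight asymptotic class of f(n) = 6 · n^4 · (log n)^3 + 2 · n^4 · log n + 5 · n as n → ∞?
f(n) ∈ Θ(n^4 · (log n)^3)

Compare the terms by growth order. For large n, n^a · (log n)^b dominates n^a' · (log n)^b' iff a > a', or (a = a' and b > b'). Ranking the 3 terms shows the dominant one is 6 · n^4 · (log n)^3. Hence f(n) ∈ Θ(n^4 · (log n)^3).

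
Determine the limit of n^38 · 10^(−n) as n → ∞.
lim = 0

Exponentials with base > 1 dominate every fixed polynomial: for any fixed c, n^c / 10^n → 0 as n → ∞ (e.g. by the ratio test, or by writing 10^n = e^(n ln 10) and noting e^(n ln 10) / n^c → ∞). Hence n^38 · 10^(−n) = n^38 / 10^n → 0.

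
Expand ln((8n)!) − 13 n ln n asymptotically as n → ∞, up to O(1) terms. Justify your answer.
ln((8n)!) − 13 n ln n = −5 n ln n + 8(ln 8 − 1) n + (1/2) ln(2π·8n) + O(1/n)

Stirling: ln((8n)!) = 8n ln(8n) − 8n + (1/2) ln(2π·8n) + O(1/n).
Expand 8n ln(8n) = 8n (ln n + ln 8) = 8n ln n + 8n ln 8.
Subtract 13n ln n: leading term is (8 − 13) n ln n = −5 n ln n. The next term is 8n ln 8 − 8n = 8(ln 8 − 1) n. Then the (1/2) ln(2π·8n) correction.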